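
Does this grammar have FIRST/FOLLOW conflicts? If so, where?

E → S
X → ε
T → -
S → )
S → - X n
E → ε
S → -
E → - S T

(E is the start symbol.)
No FIRST/FOLLOW conflicts.

A FIRST/FOLLOW conflict occurs when a non-terminal N has a nullable alternative N → β (β ⇒* ε) and another alternative N → α with FIRST(α) ∩ FOLLOW(N) ≠ ∅: on such a lookahead the parser cannot decide between expanding α and letting N vanish via β.

Nullable non-terminals: E, X.
FIRST sets used below: FIRST(S) = { ')', '-' }

E: nullable alternative(s) E → ε; FOLLOW(E) = { $ }
  E → S: FIRST \ {ε} = { ')', '-' } — disjoint from FOLLOW(E)
  E → ε: FIRST \ {ε} = { } — this is the only nullable alternative, skip
  E → - S T: FIRST \ {ε} = { '-' } — disjoint from FOLLOW(E)
X has a nullable alternative but only one production, so nothing to check.

S, T have no nullable alternative, so no FIRST/FOLLOW check is needed there.

No FIRST/FOLLOW conflicts found.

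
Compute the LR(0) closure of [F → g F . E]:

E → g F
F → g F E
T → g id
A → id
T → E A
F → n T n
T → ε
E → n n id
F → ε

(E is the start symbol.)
{ [E → . g F], [E → . n n id], [F → g F . E] }

Start with: [F → g F . E]
  [F → g F . E] has the dot before E: add [E → . g F], [E → . n n id]
No further items can be added.

CLOSURE = { [E → . g F], [E → . n n id], [F → g F . E] }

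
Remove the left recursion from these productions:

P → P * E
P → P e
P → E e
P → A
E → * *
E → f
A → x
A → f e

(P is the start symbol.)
P → E e P'
P → A P'
P' → * E P'
P' → e P'
P' → ε
E → * *
E → f
A → x
A → f e

P is directly left-recursive. The standard transformation for
  A → A α₁ | ... | A α_m | β₁ | ... | β_n
is
  A  → β₁ A' | ... | β_n A'
  A' → α₁ A' | ... | α_m A' | ε

P → E e becomes P → E e P'
P → A becomes P → A P'
P → P * E becomes P' → * E P'
P → P e becomes P' → e P'
Add P' → ε

Productions for other non-terminals are unchanged:
  E → * *
  E → f
  A → x
  A → f e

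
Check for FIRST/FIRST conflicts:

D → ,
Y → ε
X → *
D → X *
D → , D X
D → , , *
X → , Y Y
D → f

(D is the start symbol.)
Yes. D → ',' / D → X '*' on { ',' }; D → ',' / D → ',' D X on { ',' }; D → ',' / D → ',' ',' '*' on { ',' }; D → X '*' / D → ',' D X on { ',' }; D → X '*' / D → ',' ',' '*' on { ',' }; D → ',' D X / D → ',' ',' '*' on { ',' }

FIRST sets of the non-terminals at (or reachable through a nullable prefix from) the front of some alternative:
  FIRST(X) = { '*', ',' }

Productions for D:
  D → ,: FIRST = { ',' }
  D → X *: FIRST = { '*', ',' }
  D → , D X: FIRST = { ',' }
  D → , , *: FIRST = { ',' }
  D → f: FIRST = { 'f' }
Productions for X:
  X → *: FIRST = { '*' }
  X → , Y Y: FIRST = { ',' }
Y has only one production, so no FIRST/FIRST conflict is possible there.

Conflict for D: D → , and D → X *
  Overlap: { ',' }
Conflict for D: D → , and D → , D X
  Overlap: { ',' }
Conflict for D: D → , and D → , , *
  Overlap: { ',' }
Conflict for D: D → X * and D → , D X
  Overlap: { ',' }
Conflict for D: D → X * and D → , , *
  Overlap: { ',' }
Conflict for D: D → , D X and D → , , *
  Overlap: { ',' }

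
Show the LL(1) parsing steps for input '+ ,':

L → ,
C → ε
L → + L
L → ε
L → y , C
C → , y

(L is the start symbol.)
LL(1) parsing maintains a stack (initially the start symbol over $) and the input. At each step: if the stack top is a terminal, match it against the current input token; if it is a non-terminal N, replace it with the RHS of M[N, lookahead] (the unique production whose predict set contains the lookahead).

Stack is shown with the top on the left.

Stack  Input  Action
--------------------
L $    + , $  output L → + L
+ L $  + , $  match '+'
L $    , $    output L → ,
, $    , $    match ','
$      $      accept

The string is accepted.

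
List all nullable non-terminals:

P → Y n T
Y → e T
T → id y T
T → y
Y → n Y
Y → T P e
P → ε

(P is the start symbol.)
{ 'P' }

ε-productions: P → ε
So P is immediately nullable.
No further non-terminal can be added: every production for the remaining non-terminals contains a terminal or a non-nullable non-terminal.
Nullable = { 'P' }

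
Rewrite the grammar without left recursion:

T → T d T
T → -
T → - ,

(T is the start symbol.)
T → - T'
T → - , T'
T' → d T T'
T' → ε

T is directly left-recursive. The standard transformation for
  A → A α₁ | ... | A α_m | β₁ | ... | β_n
is
  A  → β₁ A' | ... | β_n A'
  A' → α₁ A' | ... | α_m A' | ε

T → - becomes T → - T'
T → - , becomes T → - , T'
T → T d T becomes T' → d T T'
Add T' → ε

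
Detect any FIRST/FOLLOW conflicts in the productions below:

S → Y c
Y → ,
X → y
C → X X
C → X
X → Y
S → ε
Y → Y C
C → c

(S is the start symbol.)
A FIRST/FOLLOW conflict occurs when a non-terminal N has a nullable alternative N → β (β ⇒* ε) and another alternative N → α with FIRST(α) ∩ FOLLOW(N) ≠ ∅: on such a lookahead the parser cannot decide between expanding α and letting N vanish via β.

Nullable non-terminals: S.
FIRST sets used below: FIRST(Y) = { ',' }

S: nullable alternative(s) S → ε; FOLLOW(S) = { $ }
  S → Y c: FIRST \ {ε} = { ',' } — disjoint from FOLLOW(S)
  S → ε: FIRST \ {ε} = { } — this is the only nullable alternative, skip

C, X, Y have no nullable alternative, so no FIRST/FOLLOW check is needed there.

No FIRST/FOLLOW conflicts found.

Answer: No FIRST/FOLLOW conflicts.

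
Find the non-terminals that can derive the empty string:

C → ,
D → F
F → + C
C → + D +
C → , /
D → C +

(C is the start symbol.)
None

There are no ε-productions, so no non-terminal can derive ε.
No non-terminals are nullable.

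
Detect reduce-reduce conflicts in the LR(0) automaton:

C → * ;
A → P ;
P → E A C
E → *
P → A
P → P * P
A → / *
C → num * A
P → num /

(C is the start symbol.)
Yes — I7: [C → num * A .] vs [P → A .]

A reduce-reduce conflict occurs when an LR(0) state has two complete items [A → α .] and [B → β .] — both call for a reduction, and with no lookahead the parser cannot choose between them.

Augment with C' → C and build the canonical LR(0) collection (I0 = CLOSURE({[C' → . C]}), then GOTO on every symbol after a dot until no new states appear). It has 20 states:
  I0: { [C → . * ;], [C → . num * A], [C' → . C] }  — shift
  I1: { [C → * . ;] }  — shift
  I2: { [C' → C .] }  — accept
  I3: { [C → num . * A] }  — shift
  I4: { [A → . / *], [A → . P ;], [C → num * . A], [E → . *], [P → . A], [P → . E A C], [P → . P * P], [P → . num /] }  — shift
  I5: { [E → * .] }  — reduce
  I6: { [A → / . *] }  — shift
  I7: { [C → num * A .], [P → A .] }  — 2 reduces
  I8: { [A → . / *], [A → . P ;], [E → . *], [P → . A], [P → . E A C], [P → . P * P], [P → . num /], [P → E . A C] }  — shift
  I9: { [A → P . ;], [P → P . * P] }  — shift
  I10: { [P → num . /] }  — shift
  I11: { [P → num / .] }  — reduce
  I12: { [A → . / *], [A → . P ;], [E → . *], [P → . A], [P → . E A C], [P → . P * P], [P → . num /], [P → P * . P] }  — shift
  I13: { [A → P ; .] }  — reduce
  I14: { [P → A .] }  — reduce
  I15: { [A → P . ;], [P → P * P .], [P → P . * P] }  — shift, reduce
  I16: { [C → . * ;], [C → . num * A], [P → A .], [P → E A . C] }  — shift, reduce
  I17: { [P → E A C .] }  — reduce
  I18: { [A → / * .] }  — reduce
  I19: { [C → * ; .] }  — reduce

I7 contains complete items [C → num * A .], [P → A .] — reduce-reduce conflict.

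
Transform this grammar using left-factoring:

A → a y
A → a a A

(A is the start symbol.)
A → a A'
A' → y
A' → a A

Left-factoring transforms A → αβ₁ | αβ₂ into A → αA' and A' → β₁ | β₂
(α is the longest common prefix among the alternatives). Repeat until
no nonterminal has two alternatives with a common prefix.

Round 1: A has alternatives sharing prefix 'a'. Introduce A': A → a A'
  Add: A' → y
  Add: A' → a A

No remaining common prefixes — done.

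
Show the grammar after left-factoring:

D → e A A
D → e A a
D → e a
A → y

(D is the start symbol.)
D → e D'
D' → A D''
D'' → A
D'' → a
D' → a
A → y

Left-factoring transforms A → αβ₁ | αβ₂ into A → αA' and A' → β₁ | β₂
(α is the longest common prefix among the alternatives). Repeat until
no nonterminal has two alternatives with a common prefix.

Round 1: D has alternatives sharing prefix 'e'. Introduce D': D → e D'
  Add: D' → A A
  Add: D' → A a
  Add: D' → a

Round 2: D' has alternatives sharing prefix 'A'. Introduce D'': D' → A D''
  Add: D'' → A
  Add: D'' → a

No remaining common prefixes — done.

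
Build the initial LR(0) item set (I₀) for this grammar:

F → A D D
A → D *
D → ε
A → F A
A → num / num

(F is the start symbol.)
{ [A → . D *], [A → . F A], [A → . num / num], [D → .], [F → . A D D], [F' → . F] }

First, augment the grammar with F' → F
I₀ = CLOSURE({ [F' → . F] }):
  [F' → . F] has the dot before F: add [F → . A D D]
  [F → . A D D] has the dot before A: add [A → . D *], [A → . F A], [A → . num / num]
  [A → . D *] has the dot before D: add [D → .]
No further items can be added.

I₀ = { [A → . D *], [A → . F A], [A → . num / num], [D → .], [F → . A D D], [F' → . F] }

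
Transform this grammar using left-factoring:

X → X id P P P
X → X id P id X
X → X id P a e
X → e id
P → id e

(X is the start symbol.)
Left-factoring transforms A → αβ₁ | αβ₂ into A → αA' and A' → β₁ | β₂
(α is the longest common prefix among the alternatives). Repeat until
no nonterminal has two alternatives with a common prefix.

Round 1: X has alternatives sharing prefix 'X id P'. Introduce X': X → X id P X'
  Add: X' → P P
  Add: X' → id X
  Add: X' → a e

No remaining common prefixes — done.

Resulting grammar:
X → X id P X'
X' → P P
X' → id X
X' → a e
X → e id
P → id e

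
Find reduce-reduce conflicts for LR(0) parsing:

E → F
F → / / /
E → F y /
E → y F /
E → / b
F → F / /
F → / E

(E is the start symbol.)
No reduce-reduce conflicts

A reduce-reduce conflict occurs when an LR(0) state has two complete items [A → α .] and [B → β .] — both call for a reduction, and with no lookahead the parser cannot choose between them.

Augment with E' → E and build the canonical LR(0) collection (I0 = CLOSURE({[E' → . E]}), then GOTO on every symbol after a dot until no new states appear). It has 16 states:
  I0: { [E → . / b], [E → . F y /], [E → . F], [E → . y F /], [E' → . E], [F → . / / /], [F → . / E], [F → . F / /] }  — shift
  I1: { [E → . / b], [E → . F y /], [E → . F], [E → . y F /], [E → / . b], [F → . / / /], [F → . / E], [F → . F / /], [F → / . / /], [F → / . E] }  — shift
  I2: { [E' → E .] }  — accept
  I3: { [E → F . y /], [E → F .], [F → F . / /] }  — shift, reduce
  I4: { [E → y . F /], [F → . / / /], [F → . / E], [F → . F / /] }  — shift
  I5: { [E → . / b], [E → . F y /], [E → . F], [E → . y F /], [F → . / / /], [F → . / E], [F → . F / /], [F → / . / /], [F → / . E] }  — shift
  I6: { [E → y F . /], [F → F . / /] }  — shift
  I7: { [E → y F / .], [F → F / . /] }  — shift, reduce
  I8: { [F → F / / .] }  — reduce
  I9: { [E → . / b], [E → . F y /], [E → . F], [E → . y F /], [E → / . b], [F → . / / /], [F → . / E], [F → . F / /], [F → / . / /], [F → / . E], [F → / / . /] }  — shift
  I10: { [F → / E .] }  — reduce
  I11: { [E → . / b], [E → . F y /], [E → . F], [E → . y F /], [E → / . b], [F → . / / /], [F → . / E], [F → . F / /], [F → / . / /], [F → / . E], [F → / / . /], [F → / / / .] }  — shift, reduce
  I12: { [E → / b .] }  — reduce
  I13: { [F → F / . /] }  — shift
  I14: { [E → F y . /] }  — shift
  I15: { [E → F y / .] }  — reduce

No state contains more than one complete item.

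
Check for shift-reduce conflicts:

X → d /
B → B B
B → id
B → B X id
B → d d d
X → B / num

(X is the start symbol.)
Augment with X' → X and build the canonical LR(0) collection (I0 = CLOSURE({[X' → . X]}), then GOTO on every symbol after a dot until no new states appear). It has 13 states:
  I0: { [B → . B B], [B → . B X id], [B → . d d d], [B → . id], [X → . B / num], [X → . d /], [X' → . X] }  — shift
  I1: { [B → . B B], [B → . B X id], [B → . d d d], [B → . id], [B → B . B], [B → B . X id], [X → . B / num], [X → . d /], [X → B . / num] }  — shift
  I2: { [X' → X .] }  — accept
  I3: { [B → d . d d], [X → d . /] }  — shift
  I4: { [B → id .] }  — reduce
  I5: { [X → d / .] }  — reduce
  I6: { [B → d d . d] }  — shift
  I7: { [B → d d d .] }  — reduce
  I8: { [X → B / . num] }  — shift
  I9: { [B → . B B], [B → . B X id], [B → . d d d], [B → . id], [B → B . B], [B → B . X id], [B → B B .], [X → . B / num], [X → . d /], [X → B . / num] }  — shift, reduce
  I10: { [B → B X . id] }  — shift
  I11: { [B → B X id .] }  — reduce
  I12: { [X → B / num .] }  — reduce

I9 contains reduce item [B → B B .] and shift items [B → . d d d], [B → . id], [X → B . / num], [X → . d /] — shift-reduce conflict.

Answer: Yes — I9: [B → B B .] vs [B → . d d d]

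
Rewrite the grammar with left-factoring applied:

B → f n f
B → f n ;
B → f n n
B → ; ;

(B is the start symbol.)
Left-factoring transforms A → αβ₁ | αβ₂ into A → αA' and A' → β₁ | β₂
(α is the longest common prefix among the alternatives). Repeat until
no nonterminal has two alternatives with a common prefix.

Round 1: B has alternatives sharing prefix 'f n'. Introduce B': B → f n B'
  Add: B' → f
  Add: B' → ;
  Add: B' → n

No remaining common prefixes — done.

Resulting grammar:
B → f n B'
B' → f
B' → ;
B' → n
B → ; ;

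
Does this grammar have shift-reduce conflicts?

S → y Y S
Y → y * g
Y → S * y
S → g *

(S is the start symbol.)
No shift-reduce conflicts

A shift-reduce conflict occurs when an LR(0) state has both:
  - a complete (reduce) item [A → α .] (dot at the end), and
  - a shift item [B → β . c γ] (dot before a terminal).

Augment with S' → S and build the canonical LR(0) collection (I0 = CLOSURE({[S' → . S]}), then GOTO on every symbol after a dot until no new states appear). It has 13 states:
  I0: { [S → . g *], [S → . y Y S], [S' → . S] }  — shift
  I1: { [S' → S .] }  — accept
  I2: { [S → g . *] }  — shift
  I3: { [S → . g *], [S → . y Y S], [S → y . Y S], [Y → . S * y], [Y → . y * g] }  — shift
  I4: { [Y → S . * y] }  — shift
  I5: { [S → . g *], [S → . y Y S], [S → y Y . S] }  — shift
  I6: { [S → . g *], [S → . y Y S], [S → y . Y S], [Y → . S * y], [Y → . y * g], [Y → y . * g] }  — shift
  I7: { [Y → y * . g] }  — shift
  I8: { [Y → y * g .] }  — reduce
  I9: { [S → y Y S .] }  — reduce
  I10: { [Y → S * . y] }  — shift
  I11: { [Y → S * y .] }  — reduce
  I12: { [S → g * .] }  — reduce

No state contains both a complete item and a shift item.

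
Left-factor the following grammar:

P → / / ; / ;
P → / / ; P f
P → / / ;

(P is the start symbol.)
Left-factoring transforms A → αβ₁ | αβ₂ into A → αA' and A' → β₁ | β₂
(α is the longest common prefix among the alternatives). Repeat until
no nonterminal has two alternatives with a common prefix.

Round 1: P has alternatives sharing prefix '/ / ;'. Introduce P': P → / / ; P'
  Add: P' → / ;
  Add: P' → P f
  Add: P' → ε

No remaining common prefixes — done.

Resulting grammar:
P → / / ; P'
P' → / ;
P' → P f
P' → ε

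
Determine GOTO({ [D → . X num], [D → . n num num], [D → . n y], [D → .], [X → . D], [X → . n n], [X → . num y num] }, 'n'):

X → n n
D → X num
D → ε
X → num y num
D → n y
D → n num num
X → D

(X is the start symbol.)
GOTO(I, 'n') = CLOSURE({ [A → αX.β] : [A → α.Xβ] ∈ I, X = 'n' })

Items with dot before 'n', with the dot advanced:
  [D → . n num num] → [D → n . num num]
  [D → . n y] → [D → n . y]
  [X → . n n] → [X → n . n]
Closure adds nothing (no advanced item has the dot before a non-terminal).

GOTO = { [D → n . num num], [D → n . y], [X → n . n] }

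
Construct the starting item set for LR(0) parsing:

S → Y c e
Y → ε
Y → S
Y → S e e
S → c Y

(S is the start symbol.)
First, augment the grammar with S' → S
I₀ = CLOSURE({ [S' → . S] }):
  [S' → . S] has the dot before S: add [S → . Y c e], [S → . c Y]
  [S → . Y c e] has the dot before Y: add [Y → .], [Y → . S], [Y → . S e e]
No further items can be added.

I₀ = { [S → . Y c e], [S → . c Y], [S' → . S], [Y → . S e e], [Y → . S], [Y → .] }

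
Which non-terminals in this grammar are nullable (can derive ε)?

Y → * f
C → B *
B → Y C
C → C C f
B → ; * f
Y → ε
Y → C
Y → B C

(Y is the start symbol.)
ε-productions: Y → ε
So Y is immediately nullable.
No further non-terminal can be added: every production for the remaining non-terminals contains a terminal or a non-nullable non-terminal.
Nullable = { 'Y' }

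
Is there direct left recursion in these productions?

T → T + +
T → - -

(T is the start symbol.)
Yes, T is left-recursive

T → T + +: LEFT RECURSIVE (starts with T)
T → - -: starts with '-'

The grammar has direct left recursion on: T.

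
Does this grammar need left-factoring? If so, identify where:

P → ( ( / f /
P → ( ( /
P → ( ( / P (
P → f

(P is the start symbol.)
Left-factoring is needed when two productions for the same non-terminal
share a common prefix on the right-hand side.

Productions for P:
  P → ( ( / f /
  P → ( ( /
  P → ( ( / P (
  P → f

Found common prefix '( ( /' in productions for P

Answer: Yes, P has productions with common prefix '( ( /'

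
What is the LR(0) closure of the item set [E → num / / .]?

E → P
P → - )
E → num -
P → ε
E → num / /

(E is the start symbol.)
{ [E → num / / .] }

To compute CLOSURE, for each item [A → α.Bβ] where B is a non-terminal, add [B → .γ] for all productions B → γ; repeat for the newly added items until nothing changes.

Start with: [E → num / / .]
The dot is at the end, so nothing is added.

CLOSURE = { [E → num / / .] }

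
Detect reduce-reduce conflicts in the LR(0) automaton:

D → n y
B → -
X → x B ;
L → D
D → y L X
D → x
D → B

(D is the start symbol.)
No reduce-reduce conflicts

A reduce-reduce conflict occurs when an LR(0) state has two complete items [A → α .] and [B → β .] — both call for a reduction, and with no lookahead the parser cannot choose between them.

Augment with D' → D and build the canonical LR(0) collection (I0 = CLOSURE({[D' → . D]}), then GOTO on every symbol after a dot until no new states appear). It has 14 states:
  I0: { [B → . -], [D → . B], [D → . n y], [D → . x], [D → . y L X], [D' → . D] }  — shift
  I1: { [B → - .] }  — reduce
  I2: { [D → B .] }  — reduce
  I3: { [D' → D .] }  — accept
  I4: { [D → n . y] }  — shift
  I5: { [D → x .] }  — reduce
  I6: { [B → . -], [D → . B], [D → . n y], [D → . x], [D → . y L X], [D → y . L X], [L → . D] }  — shift
  I7: { [L → D .] }  — reduce
  I8: { [D → y L . X], [X → . x B ;] }  — shift
  I9: { [D → y L X .] }  — reduce
  I10: { [B → . -], [X → x . B ;] }  — shift
  I11: { [X → x B . ;] }  — shift
  I12: { [X → x B ; .] }  — reduce
  I13: { [D → n y .] }  — reduce

No state contains more than one complete item.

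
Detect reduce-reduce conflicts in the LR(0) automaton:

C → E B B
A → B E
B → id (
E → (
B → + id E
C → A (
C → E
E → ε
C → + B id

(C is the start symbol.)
Yes — I18: [B → id ( .] vs [E → ( .]

A reduce-reduce conflict occurs when an LR(0) state has two complete items [A → α .] and [B → β .] — both call for a reduction, and with no lookahead the parser cannot choose between them.

Augment with C' → C and build the canonical LR(0) collection (I0 = CLOSURE({[C' → . C]}), then GOTO on every symbol after a dot until no new states appear). It has 20 states:
  I0: { [A → . B E], [B → . + id E], [B → . id (], [C → . + B id], [C → . A (], [C → . E B B], [C → . E], [C' → . C], [E → . (], [E → .] }  — shift, reduce
  I1: { [E → ( .] }  — reduce
  I2: { [B → + . id E], [B → . + id E], [B → . id (], [C → + . B id] }  — shift
  I3: { [C → A . (] }  — shift
  I4: { [A → B . E], [E → . (], [E → .] }  — shift, reduce
  I5: { [C' → C .] }  — accept
  I6: { [B → . + id E], [B → . id (], [C → E . B B], [C → E .] }  — shift, reduce
  I7: { [B → id . (] }  — shift
  I8: { [B → id ( .] }  — reduce
  I9: { [B → + . id E] }  — shift
  I10: { [B → . + id E], [B → . id (], [C → E B . B] }  — shift
  I11: { [C → E B B .] }  — reduce
  I12: { [B → + id . E], [E → . (], [E → .] }  — shift, reduce
  I13: { [B → + id E .] }  — reduce
  I14: { [A → B E .] }  — reduce
  I15: { [C → A ( .] }  — reduce
  I16: { [C → + B . id] }  — shift
  I17: { [B → + id . E], [B → id . (], [E → . (], [E → .] }  — shift, reduce
  I18: { [B → id ( .], [E → ( .] }  — 2 reduces
  I19: { [C → + B id .] }  — reduce

I18 contains complete items [B → id ( .], [E → ( .] — reduce-reduce conflict.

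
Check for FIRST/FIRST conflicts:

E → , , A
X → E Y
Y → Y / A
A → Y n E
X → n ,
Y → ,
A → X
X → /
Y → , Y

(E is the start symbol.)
FIRST sets of the non-terminals at (or reachable through a nullable prefix from) the front of some alternative:
  FIRST(E) = { ',' }
  FIRST(Y) = { ',' }
  FIRST(X) = { ',', '/', 'n' }

Productions for X:
  X → E Y: FIRST = { ',' }
  X → n ,: FIRST = { 'n' }
  X → /: FIRST = { '/' }
Productions for Y:
  Y → Y / A: FIRST = { ',' }
  Y → ,: FIRST = { ',' }
  Y → , Y: FIRST = { ',' }
Productions for A:
  A → Y n E: FIRST = { ',' }
  A → X: FIRST = { ',', '/', 'n' }
E has only one production, so no FIRST/FIRST conflict is possible there.

Conflict for Y: Y → Y / A and Y → ,
  Overlap: { ',' }
Conflict for Y: Y → Y / A and Y → , Y
  Overlap: { ',' }
Conflict for Y: Y → , and Y → , Y
  Overlap: { ',' }
Conflict for A: A → Y n E and A → X
  Overlap: { ',' }

Answer: Yes. Y → Y '/' A / Y → ',' on { ',' }; Y → Y '/' A / Y → ',' Y on { ',' }; Y → ',' / Y → ',' Y on { ',' }; A → Y n E / A → X on { ',' }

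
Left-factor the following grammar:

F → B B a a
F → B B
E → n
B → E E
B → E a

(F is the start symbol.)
F → B B F'
F' → a a
F' → ε
E → n
B → E B'
B' → E
B' → a

Left-factoring transforms A → αβ₁ | αβ₂ into A → αA' and A' → β₁ | β₂
(α is the longest common prefix among the alternatives). Repeat until
no nonterminal has two alternatives with a common prefix.

Round 1: F has alternatives sharing prefix 'B B'. Introduce F': F → B B F'
  Add: F' → a a
  Add: F' → ε

Round 2: B has alternatives sharing prefix 'E'. Introduce B': B → E B'
  Add: B' → E
  Add: B' → a

No remaining common prefixes — done.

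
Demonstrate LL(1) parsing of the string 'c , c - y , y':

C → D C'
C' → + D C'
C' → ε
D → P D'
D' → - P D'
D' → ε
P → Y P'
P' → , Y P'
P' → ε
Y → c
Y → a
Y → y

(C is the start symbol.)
LL(1) parsing maintains a stack (initially the start symbol over $) and the input. At each step: if the stack top is a terminal, match it against the current input token; if it is a non-terminal N, replace it with the RHS of M[N, lookahead] (the unique production whose predict set contains the lookahead).

Stack is shown with the top on the left.

Stack           Input            Action
---------------------------------------
C $             c , c - y , y $  output C → D C'
D C' $          c , c - y , y $  output D → P D'
P D' C' $       c , c - y , y $  output P → Y P'
Y P' D' C' $    c , c - y , y $  output Y → c
c P' D' C' $    c , c - y , y $  match 'c'
P' D' C' $      , c - y , y $    output P' → , Y P'
, Y P' D' C' $  , c - y , y $    match ','
Y P' D' C' $    c - y , y $      output Y → c
c P' D' C' $    c - y , y $      match 'c'
P' D' C' $      - y , y $        output P' → ε
D' C' $         - y , y $        output D' → - P D'
- P D' C' $     - y , y $        match '-'
P D' C' $       y , y $          output P → Y P'
Y P' D' C' $    y , y $          output Y → y
y P' D' C' $    y , y $          match 'y'
P' D' C' $      , y $            output P' → , Y P'
, Y P' D' C' $  , y $            match ','
Y P' D' C' $    y $              output Y → y
y P' D' C' $    y $              match 'y'
P' D' C' $      $                output P' → ε
D' C' $         $                output D' → ε
C' $            $                output C' → ε
$               $                accept

The string is accepted.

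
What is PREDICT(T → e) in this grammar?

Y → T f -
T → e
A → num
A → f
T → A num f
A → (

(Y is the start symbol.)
PREDICT(T → e) = (FIRST(RHS) \ {ε}) ∪ (FOLLOW(T) if ε ∈ FIRST(RHS), i.e. RHS ⇒* ε)
FIRST(e) = { 'e' }
ε ∉ FIRST(e), so FOLLOW(T) is not added.
PREDICT(T → e) = { 'e' }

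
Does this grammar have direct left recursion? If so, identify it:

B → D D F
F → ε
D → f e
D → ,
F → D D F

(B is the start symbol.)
No direct left recursion

B → D D F: starts with D
F → ε: starts with ε
D → f e: starts with f
D → ,: starts with ','
F → D D F: starts with D

No direct left recursion found.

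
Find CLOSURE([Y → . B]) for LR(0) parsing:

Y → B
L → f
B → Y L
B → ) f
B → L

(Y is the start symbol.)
Start with: [Y → . B]
  [Y → . B] has the dot before B: add [B → . Y L], [B → . ) f], [B → . L]
  [B → . Y L] has the dot before Y: all Y-items already present
  [B → . L] has the dot before L: add [L → . f]
No further items can be added.

CLOSURE = { [B → . ) f], [B → . L], [B → . Y L], [L → . f], [Y → . B] }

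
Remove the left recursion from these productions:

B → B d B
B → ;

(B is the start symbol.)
B is directly left-recursive. The standard transformation for
  A → A α₁ | ... | A α_m | β₁ | ... | β_n
is
  A  → β₁ A' | ... | β_n A'
  A' → α₁ A' | ... | α_m A' | ε

B → ; becomes B → ; B'
B → B d B becomes B' → d B B'
Add B' → ε

Resulting grammar:
B → ; B'
B' → d B B'
B' → ε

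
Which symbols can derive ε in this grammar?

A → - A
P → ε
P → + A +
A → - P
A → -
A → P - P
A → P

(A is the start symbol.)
{ 'A', 'P' }

ε-productions: P → ε
So P is immediately nullable.
A → P: every symbol on the right is nullable, so A is nullable too.
Every non-terminal is now nullable.
Nullable = { 'A', 'P' }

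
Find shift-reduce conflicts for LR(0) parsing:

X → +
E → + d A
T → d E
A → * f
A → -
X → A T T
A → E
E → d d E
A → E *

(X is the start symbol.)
Yes — I2: [X → + .] vs [E → + . d A]; I5: [A → E .] vs [A → E . *]

A shift-reduce conflict occurs when an LR(0) state has both:
  - a complete (reduce) item [A → α .] (dot at the end), and
  - a shift item [B → β . c γ] (dot before a terminal).

Augment with X' → X and build the canonical LR(0) collection (I0 = CLOSURE({[X' → . X]}), then GOTO on every symbol after a dot until no new states appear). It has 19 states:
  I0: { [A → . * f], [A → . -], [A → . E *], [A → . E], [E → . + d A], [E → . d d E], [X → . +], [X → . A T T], [X' → . X] }  — shift
  I1: { [A → * . f] }  — shift
  I2: { [E → + . d A], [X → + .] }  — shift, reduce
  I3: { [A → - .] }  — reduce
  I4: { [T → . d E], [X → A . T T] }  — shift
  I5: { [A → E . *], [A → E .] }  — shift, reduce
  I6: { [X' → X .] }  — accept
  I7: { [E → d . d E] }  — shift
  I8: { [E → . + d A], [E → . d d E], [E → d d . E] }  — shift
  I9: { [E → + . d A] }  — shift
  I10: { [E → d d E .] }  — reduce
  I11: { [A → . * f], [A → . -], [A → . E *], [A → . E], [E → + d . A], [E → . + d A], [E → . d d E] }  — shift
  I12: { [E → + d A .] }  — reduce
  I13: { [A → E * .] }  — reduce
  I14: { [T → . d E], [X → A T . T] }  — shift
  I15: { [E → . + d A], [E → . d d E], [T → d . E] }  — shift
  I16: { [T → d E .] }  — reduce
  I17: { [X → A T T .] }  — reduce
  I18: { [A → * f .] }  — reduce

I2 contains reduce item [X → + .] and shift item [E → + . d A] — shift-reduce conflict.
I5 contains reduce item [A → E .] and shift item [A → E . *] — shift-reduce conflict.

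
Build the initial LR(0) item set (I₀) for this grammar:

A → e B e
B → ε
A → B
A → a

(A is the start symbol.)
First, augment the grammar with A' → A
I₀ = CLOSURE({ [A' → . A] }):
  [A' → . A] has the dot before A: add [A → . e B e], [A → . B], [A → . a]
  [A → . B] has the dot before B: add [B → .]
No further items can be added.

I₀ = { [A → . B], [A → . a], [A → . e B e], [A' → . A], [B → .] }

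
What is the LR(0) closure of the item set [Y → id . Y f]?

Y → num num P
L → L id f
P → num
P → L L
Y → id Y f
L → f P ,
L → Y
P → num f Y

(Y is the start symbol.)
{ [Y → . id Y f], [Y → . num num P], [Y → id . Y f] }

To compute CLOSURE, for each item [A → α.Bβ] where B is a non-terminal, add [B → .γ] for all productions B → γ; repeat for the newly added items until nothing changes.

Start with: [Y → id . Y f]
  [Y → id . Y f] has the dot before Y: add [Y → . num num P], [Y → . id Y f]
No further items can be added.

CLOSURE = { [Y → . id Y f], [Y → . num num P], [Y → id . Y f] }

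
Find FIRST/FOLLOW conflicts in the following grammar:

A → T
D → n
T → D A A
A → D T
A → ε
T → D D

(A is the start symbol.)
Yes. A → T with FOLLOW(A) on { 'n' }; A → D T with FOLLOW(A) on { 'n' }

Nullable non-terminals: A.
FIRST sets used below: FIRST(T) = { 'n' }, FIRST(D) = { 'n' }

A: nullable alternative(s) A → ε; FOLLOW(A) = { $, 'n' }
  A → T: FIRST \ {ε} = { 'n' } — overlaps FOLLOW(A) on { 'n' }: CONFLICT
  A → D T: FIRST \ {ε} = { 'n' } — overlaps FOLLOW(A) on { 'n' }: CONFLICT
  A → ε: FIRST \ {ε} = { } — this is the only nullable alternative, skip

D, T have no nullable alternative, so no FIRST/FOLLOW check is needed there.

So the grammar has 2 FIRST/FOLLOW conflicts (marked CONFLICT above).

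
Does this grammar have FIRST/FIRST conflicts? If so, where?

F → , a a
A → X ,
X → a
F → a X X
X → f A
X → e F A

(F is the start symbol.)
Productions for F:
  F → , a a: FIRST = { ',' }
  F → a X X: FIRST = { 'a' }
Productions for X:
  X → a: FIRST = { 'a' }
  X → f A: FIRST = { 'f' }
  X → e F A: FIRST = { 'e' }
A has only one production, so no FIRST/FIRST conflict is possible there.

All alternatives of each non-terminal have pairwise disjoint FIRST sets.

Answer: No FIRST/FIRST conflicts.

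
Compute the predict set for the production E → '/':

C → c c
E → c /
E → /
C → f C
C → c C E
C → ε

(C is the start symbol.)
{ '/' }

PREDICT(E → '/') = (FIRST(RHS) \ {ε}) ∪ (FOLLOW(E) if ε ∈ FIRST(RHS), i.e. RHS ⇒* ε)
FIRST('/') = { '/' }
ε ∉ FIRST('/'), so FOLLOW(E) is not added.
PREDICT(E → '/') = { '/' }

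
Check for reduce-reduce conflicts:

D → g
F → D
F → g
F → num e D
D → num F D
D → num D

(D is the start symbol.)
A reduce-reduce conflict occurs when an LR(0) state has two complete items [A → α .] and [B → β .] — both call for a reduction, and with no lookahead the parser cannot choose between them.

Augment with D' → D and build the canonical LR(0) collection (I0 = CLOSURE({[D' → . D]}), then GOTO on every symbol after a dot until no new states appear). It has 11 states:
  I0: { [D → . g], [D → . num D], [D → . num F D], [D' → . D] }  — shift
  I1: { [D' → D .] }  — accept
  I2: { [D → g .] }  — reduce
  I3: { [D → . g], [D → . num D], [D → . num F D], [D → num . D], [D → num . F D], [F → . D], [F → . g], [F → . num e D] }  — shift
  I4: { [D → num D .], [F → D .] }  — 2 reduces
  I5: { [D → . g], [D → . num D], [D → . num F D], [D → num F . D] }  — shift
  I6: { [D → g .], [F → g .] }  — 2 reduces
  I7: { [D → . g], [D → . num D], [D → . num F D], [D → num . D], [D → num . F D], [F → . D], [F → . g], [F → . num e D], [F → num . e D] }  — shift
  I8: { [D → . g], [D → . num D], [D → . num F D], [F → num e . D] }  — shift
  I9: { [F → num e D .] }  — reduce
  I10: { [D → num F D .] }  — reduce

I4 contains complete items [D → num D .], [F → D .] — reduce-reduce conflict.
I6 contains complete items [D → g .], [F → g .] — reduce-reduce conflict.

Answer: Yes — I4: [D → num D .] vs [F → D .]; I6: [D → g .] vs [F → g .]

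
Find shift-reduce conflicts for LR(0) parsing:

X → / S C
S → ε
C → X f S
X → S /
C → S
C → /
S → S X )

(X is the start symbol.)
Yes — I0: [S → .] vs [X → . / S C]; I2: [S → .] vs [X → . / S C]; I7: [S → .] vs [C → . /]; I10: [C → S .] vs [X → . / S C]; I13: [C → X f S .] vs [X → . / S C]

A shift-reduce conflict occurs when an LR(0) state has both:
  - a complete (reduce) item [A → α .] (dot at the end), and
  - a shift item [B → β . c γ] (dot before a terminal).

Augment with X' → X and build the canonical LR(0) collection (I0 = CLOSURE({[X' → . X]}), then GOTO on every symbol after a dot until no new states appear). It has 14 states:
  I0: { [S → . S X )], [S → .], [X → . / S C], [X → . S /], [X' → . X] }  — shift, reduce
  I1: { [S → . S X )], [S → .], [X → / . S C] }  — reduce
  I2: { [S → . S X )], [S → .], [S → S . X )], [X → . / S C], [X → . S /], [X → S . /] }  — shift, reduce
  I3: { [X' → X .] }  — accept
  I4: { [S → . S X )], [S → .], [X → / . S C], [X → S / .] }  — 2 reduces
  I5: { [S → S X . )] }  — shift
  I6: { [S → S X ) .] }  — reduce
  I7: { [C → . /], [C → . S], [C → . X f S], [S → . S X )], [S → .], [S → S . X )], [X → . / S C], [X → . S /], [X → / S . C] }  — shift, reduce
  I8: { [C → / .], [S → . S X )], [S → .], [X → / . S C] }  — 2 reduces
  I9: { [X → / S C .] }  — reduce
  I10: { [C → S .], [S → . S X )], [S → .], [S → S . X )], [X → . / S C], [X → . S /], [X → S . /] }  — shift, 2 reduces
  I11: { [C → X . f S], [S → S X . )] }  — shift
  I12: { [C → X f . S], [S → . S X )], [S → .] }  — reduce
  I13: { [C → X f S .], [S → . S X )], [S → .], [S → S . X )], [X → . / S C], [X → . S /] }  — shift, 2 reduces

I0 contains reduce item [S → .] and shift item [X → . / S C] — shift-reduce conflict.
I2 contains reduce item [S → .] and shift items [X → . / S C], [X → S . /] — shift-reduce conflict.
I7 contains reduce item [S → .] and shift items [C → . /], [X → . / S C] — shift-reduce conflict.
I10 contains reduce items [C → S .], [S → .] and shift items [X → . / S C], [X → S . /] — shift-reduce conflict.
I13 contains reduce items [C → X f S .], [S → .] and shift item [X → . / S C] — shift-reduce conflict.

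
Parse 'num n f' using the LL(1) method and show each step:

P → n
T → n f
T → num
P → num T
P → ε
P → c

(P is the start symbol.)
Stack is shown with the top on the left.

Stack    Input      Action
--------------------------
P $      num n f $  output P → num T
num T $  num n f $  match 'num'
T $      n f $      output T → n f
n f $    n f $      match 'n'
f $      f $        match 'f'
$        $          accept

The string is accepted.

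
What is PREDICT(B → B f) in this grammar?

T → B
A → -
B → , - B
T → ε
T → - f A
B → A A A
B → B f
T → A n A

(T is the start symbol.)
PREDICT(B → B f) = (FIRST(RHS) \ {ε}) ∪ (FOLLOW(B) if ε ∈ FIRST(RHS), i.e. RHS ⇒* ε)
FIRST(B) = { ',', '-' }
FIRST(B f) = { ',', '-' }
ε ∉ FIRST(B f), so FOLLOW(B) is not added.
PREDICT(B → B f) = { ',', '-' }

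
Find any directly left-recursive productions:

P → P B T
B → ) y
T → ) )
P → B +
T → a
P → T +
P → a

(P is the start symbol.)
Yes, P is left-recursive

Direct left recursion occurs when N → N α for some non-terminal N (the right-hand side begins with the left-hand side itself).

P → P B T: LEFT RECURSIVE (starts with P)
B → ) y: starts with ')'
T → ) ): starts with ')'
P → B +: starts with B
T → a: starts with a
P → T +: starts with T
P → a: starts with a

The grammar has direct left recursion on: P.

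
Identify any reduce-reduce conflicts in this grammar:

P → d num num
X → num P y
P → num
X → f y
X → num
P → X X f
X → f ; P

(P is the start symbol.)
Augment with P' → P and build the canonical LR(0) collection (I0 = CLOSURE({[P' → . P]}), then GOTO on every symbol after a dot until no new states appear). It has 16 states:
  I0: { [P → . X X f], [P → . d num num], [P → . num], [P' → . P], [X → . f ; P], [X → . f y], [X → . num P y], [X → . num] }  — shift
  I1: { [P' → P .] }  — accept
  I2: { [P → X . X f], [X → . f ; P], [X → . f y], [X → . num P y], [X → . num] }  — shift
  I3: { [P → d . num num] }  — shift
  I4: { [X → f . ; P], [X → f . y] }  — shift
  I5: { [P → . X X f], [P → . d num num], [P → . num], [P → num .], [X → . f ; P], [X → . f y], [X → . num P y], [X → . num], [X → num . P y], [X → num .] }  — shift, 2 reduces
  I6: { [X → num P . y] }  — shift
  I7: { [X → num P y .] }  — reduce
  I8: { [P → . X X f], [P → . d num num], [P → . num], [X → . f ; P], [X → . f y], [X → . num P y], [X → . num], [X → f ; . P] }  — shift
  I9: { [X → f y .] }  — reduce
  I10: { [X → f ; P .] }  — reduce
  I11: { [P → d num . num] }  — shift
  I12: { [P → d num num .] }  — reduce
  I13: { [P → X X . f] }  — shift
  I14: { [P → . X X f], [P → . d num num], [P → . num], [X → . f ; P], [X → . f y], [X → . num P y], [X → . num], [X → num . P y], [X → num .] }  — shift, reduce
  I15: { [P → X X f .] }  — reduce

I5 contains complete items [P → num .], [X → num .] — reduce-reduce conflict.

Answer: Yes — I5: [P → num .] vs [X → num .]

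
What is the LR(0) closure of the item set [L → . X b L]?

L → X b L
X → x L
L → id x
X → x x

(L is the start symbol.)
Start with: [L → . X b L]
  [L → . X b L] has the dot before X: add [X → . x L], [X → . x x]
No further items can be added.

CLOSURE = { [L → . X b L], [X → . x L], [X → . x x] }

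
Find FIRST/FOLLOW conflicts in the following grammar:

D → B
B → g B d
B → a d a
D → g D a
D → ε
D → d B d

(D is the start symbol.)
Nullable non-terminals: D.
FIRST sets used below: FIRST(B) = { 'a', 'g' }

D: nullable alternative(s) D → ε; FOLLOW(D) = { $, 'a' }
  D → B: FIRST \ {ε} = { 'a', 'g' } — overlaps FOLLOW(D) on { 'a' }: CONFLICT
  D → g D a: FIRST \ {ε} = { 'g' } — disjoint from FOLLOW(D)
  D → ε: FIRST \ {ε} = { } — this is the only nullable alternative, skip
  D → d B d: FIRST \ {ε} = { 'd' } — disjoint from FOLLOW(D)

B has no nullable alternative, so no FIRST/FOLLOW check is needed there.

So the grammar has 1 FIRST/FOLLOW conflict (marked CONFLICT above).

Answer: Yes. D → B with FOLLOW(D) on { 'a' }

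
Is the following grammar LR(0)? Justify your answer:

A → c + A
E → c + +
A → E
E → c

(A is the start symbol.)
No. Shift-reduce conflict between [E → c .] and [A → c . + A]

A grammar is LR(0) if no state in the canonical LR(0) collection has:
  - both a shift item (dot before a terminal) and a complete item (shift-reduce conflict), or
  - two or more complete items (reduce-reduce conflict; the accept item [A' → A .] counts as a complete item here).

Augment with A' → A and build the canonical LR(0) collection (I0 = CLOSURE({[A' → . A]}), then GOTO on every symbol after a dot until no new states appear). It has 7 states:
  I0: { [A → . E], [A → . c + A], [A' → . A], [E → . c + +], [E → . c] }  — shift
  I1: { [A' → A .] }  — accept
  I2: { [A → E .] }  — reduce
  I3: { [A → c . + A], [E → c . + +], [E → c .] }  — shift, reduce
  I4: { [A → . E], [A → . c + A], [A → c + . A], [E → . c + +], [E → . c], [E → c + . +] }  — shift
  I5: { [E → c + + .] }  — reduce
  I6: { [A → c + A .] }  — reduce

Conflict in state I3:
  Shift-reduce conflict between [E → c .] and [A → c . + A]
So the grammar is NOT LR(0).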